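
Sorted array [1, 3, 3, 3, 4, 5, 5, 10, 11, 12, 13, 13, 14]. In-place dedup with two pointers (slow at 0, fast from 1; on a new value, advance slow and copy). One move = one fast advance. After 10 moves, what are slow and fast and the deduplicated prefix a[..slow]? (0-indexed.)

slow=0 fast=1: a[fast]=3≠a[slow]=1 write a[1]=3, slow++,fast++
slow=1 fast=2: a[fast]=3=a[slow] dup, fast++
slow=1 fast=3: a[fast]=3=a[slow] dup, fast++
slow=1 fast=4: a[fast]=4≠a[slow]=3 write a[2]=4, slow++,fast++
slow=2 fast=5: a[fast]=5≠a[slow]=4 write a[3]=5, slow++,fast++
slow=3 fast=6: a[fast]=5=a[slow] dup, fast++
slow=3 fast=7: a[fast]=10≠a[slow]=5 write a[4]=10, slow++,fast++
slow=4 fast=8: a[fast]=11≠a[slow]=10 write a[5]=11, slow++,fast++
slow=5 fast=9: a[fast]=12≠a[slow]=11 write a[6]=12, slow++,fast++
slow=6 fast=10: a[fast]=13≠a[slow]=12 write a[7]=13, slow++,fast++

slow=7, fast=11, prefix=[1, 3, 4, 5, 10, 11, 12, 13]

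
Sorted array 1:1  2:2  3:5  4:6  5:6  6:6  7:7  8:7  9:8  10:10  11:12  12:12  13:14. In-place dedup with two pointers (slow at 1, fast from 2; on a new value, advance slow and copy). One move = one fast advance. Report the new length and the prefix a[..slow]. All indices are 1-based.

length 9; prefix = [1, 2, 5, 6, 7, 8, 10, 12, 14]

(s=1,f=2) a[fast]=2≠a[slow]=1 write a[2]=2 → slow++,fast++
(s=2,f=3) a[fast]=5≠a[slow]=2 write a[3]=5 → slow++,fast++
(s=3,f=4) a[fast]=6≠a[slow]=5 write a[4]=6 → slow++,fast++
(s=4,f=5) a[fast]=6=a[slow] dup → fast++
(s=4,f=6) a[fast]=6=a[slow] dup → fast++
(s=4,f=7) a[fast]=7≠a[slow]=6 write a[5]=7 → slow++,fast++
(s=5,f=8) a[fast]=7=a[slow] dup → fast++
(s=5,f=9) a[fast]=8≠a[slow]=7 write a[6]=8 → slow++,fast++
(s=6,f=10) a[fast]=10≠a[slow]=8 write a[7]=10 → slow++,fast++
(s=7,f=11) a[fast]=12≠a[slow]=10 write a[8]=12 → slow++,fast++
(s=8,f=12) a[fast]=12=a[slow] dup → fast++
(s=8,f=13) a[fast]=14≠a[slow]=12 write a[9]=14 → slow++,fast++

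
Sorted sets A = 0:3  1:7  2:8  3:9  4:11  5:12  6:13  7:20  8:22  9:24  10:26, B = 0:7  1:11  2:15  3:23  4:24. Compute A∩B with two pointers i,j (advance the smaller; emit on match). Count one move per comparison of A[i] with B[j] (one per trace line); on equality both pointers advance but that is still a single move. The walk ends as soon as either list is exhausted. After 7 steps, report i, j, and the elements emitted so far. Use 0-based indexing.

[i=0,j=0] 3<7 → i++
[i=1,j=0] 7==7 emit → i++,j++
[i=2,j=1] 8<11 → i++
[i=3,j=1] 9<11 → i++
[i=4,j=1] 11==11 emit → i++,j++
[i=5,j=2] 12<15 → i++
[i=6,j=2] 13<15 → i++

i=7, j=2, emitted=[7, 11]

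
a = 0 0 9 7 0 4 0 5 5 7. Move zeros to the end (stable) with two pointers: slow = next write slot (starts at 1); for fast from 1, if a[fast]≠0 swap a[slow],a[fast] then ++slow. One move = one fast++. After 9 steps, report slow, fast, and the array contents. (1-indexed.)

(s=1,f=1) a[fast]=0 → fast++
(s=1,f=2) a[fast]=0 → fast++
(s=1,f=3) a[fast]=9≠0 swap→a[1]=9 → slow++,fast++
(s=2,f=4) a[fast]=7≠0 swap→a[2]=7 → slow++,fast++
(s=3,f=5) a[fast]=0 → fast++
(s=3,f=6) a[fast]=4≠0 swap→a[3]=4 → slow++,fast++
(s=4,f=7) a[fast]=0 → fast++
(s=4,f=8) a[fast]=5≠0 swap→a[4]=5 → slow++,fast++
(s=5,f=9) a[fast]=5≠0 swap→a[5]=5 → slow++,fast++

slow=6, fast=10, a=[9, 7, 4, 5, 5, 0, 0, 0, 0, 7]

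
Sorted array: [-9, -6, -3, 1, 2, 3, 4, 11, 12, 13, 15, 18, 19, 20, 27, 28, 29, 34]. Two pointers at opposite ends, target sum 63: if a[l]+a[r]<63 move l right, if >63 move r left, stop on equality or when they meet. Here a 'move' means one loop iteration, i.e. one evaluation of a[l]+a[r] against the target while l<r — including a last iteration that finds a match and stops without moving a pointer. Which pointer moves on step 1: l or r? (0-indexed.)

l

l=0 r=17: -9+34=25 <63, l++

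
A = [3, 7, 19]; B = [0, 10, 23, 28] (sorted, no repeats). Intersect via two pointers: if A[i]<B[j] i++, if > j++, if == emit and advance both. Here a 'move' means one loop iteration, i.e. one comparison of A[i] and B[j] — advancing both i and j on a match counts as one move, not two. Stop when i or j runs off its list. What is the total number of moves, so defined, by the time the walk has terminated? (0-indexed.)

5 moves

i=0 j=0: 3>0, j++
i=0 j=1: 3<10, i++
i=1 j=1: 7<10, i++
i=2 j=1: 19>10, j++
i=2 j=2: 19<23, i++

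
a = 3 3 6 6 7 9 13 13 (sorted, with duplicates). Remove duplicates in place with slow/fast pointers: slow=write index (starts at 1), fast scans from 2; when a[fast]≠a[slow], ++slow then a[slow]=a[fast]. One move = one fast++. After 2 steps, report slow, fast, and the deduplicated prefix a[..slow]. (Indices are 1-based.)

slow=1 fast=2: a[fast]=3=a[slow] dup, fast++
slow=1 fast=3: a[fast]=6≠a[slow]=3 write a[2]=6, slow++,fast++

slow=2, fast=4, prefix=[3, 6]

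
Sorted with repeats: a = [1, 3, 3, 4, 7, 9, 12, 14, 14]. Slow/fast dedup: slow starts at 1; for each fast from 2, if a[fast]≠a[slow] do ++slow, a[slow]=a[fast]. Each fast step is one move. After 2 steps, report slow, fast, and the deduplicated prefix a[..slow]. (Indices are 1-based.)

slow=2, fast=4, prefix=[1, 3]

(s=1,f=2) a[fast]=3≠a[slow]=1 write a[2]=3 → slow++,fast++
(s=2,f=3) a[fast]=3=a[slow] dup → fast++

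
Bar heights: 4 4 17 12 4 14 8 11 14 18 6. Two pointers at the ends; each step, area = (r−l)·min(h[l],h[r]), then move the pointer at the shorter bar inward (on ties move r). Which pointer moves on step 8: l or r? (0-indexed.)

l

l=0 r=10: min(4,6)*10=40 best=40 *, l++
l=1 r=10: min(4,6)*9=36 best=40, l++
l=2 r=10: min(17,6)*8=48 best=48 *, r--
l=2 r=9: min(17,18)*7=119 best=119 *, l++
l=3 r=9: min(12,18)*6=72 best=119, l++
l=4 r=9: min(4,18)*5=20 best=119, l++
l=5 r=9: min(14,18)*4=56 best=119, l++
l=6 r=9: min(8,18)*3=24 best=119, l++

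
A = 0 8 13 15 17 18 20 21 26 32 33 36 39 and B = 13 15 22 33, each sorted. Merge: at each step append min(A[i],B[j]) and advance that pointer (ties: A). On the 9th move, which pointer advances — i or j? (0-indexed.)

i

[i=0,j=0] A[i]=0<=B[j]=13 take 0 → i++
[i=1,j=0] A[i]=8<=B[j]=13 take 8 → i++
[i=2,j=0] A[i]=13<=B[j]=13 take 13 → i++
[i=3,j=0] A[i]=15>B[j]=13 take 13 → j++
[i=3,j=1] A[i]=15<=B[j]=15 take 15 → i++
[i=4,j=1] A[i]=17>B[j]=15 take 15 → j++
[i=4,j=2] A[i]=17<=B[j]=22 take 17 → i++
[i=5,j=2] A[i]=18<=B[j]=22 take 18 → i++
[i=6,j=2] A[i]=20<=B[j]=22 take 20 → i++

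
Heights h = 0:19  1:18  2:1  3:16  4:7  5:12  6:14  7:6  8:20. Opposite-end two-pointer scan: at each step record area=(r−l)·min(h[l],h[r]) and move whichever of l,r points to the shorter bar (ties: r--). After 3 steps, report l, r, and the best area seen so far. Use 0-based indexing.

l=3, r=8, best area=152

[0,8] min(19,20)*8=152 best=152 * → l++
[1,8] min(18,20)*7=126 best=152 → l++
[2,8] min(1,20)*6=6 best=152 → l++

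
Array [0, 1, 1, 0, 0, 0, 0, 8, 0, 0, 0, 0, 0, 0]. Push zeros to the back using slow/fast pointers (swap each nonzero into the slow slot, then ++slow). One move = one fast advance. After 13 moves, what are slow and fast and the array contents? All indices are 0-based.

slow=0 fast=0: a[fast]=0, fast++
slow=0 fast=1: a[fast]=1≠0 swap→a[0]=1, slow++,fast++
slow=1 fast=2: a[fast]=1≠0 swap→a[1]=1, slow++,fast++
slow=2 fast=3: a[fast]=0, fast++
slow=2 fast=4: a[fast]=0, fast++
slow=2 fast=5: a[fast]=0, fast++
slow=2 fast=6: a[fast]=0, fast++
slow=2 fast=7: a[fast]=8≠0 swap→a[2]=8, slow++,fast++
slow=3 fast=8: a[fast]=0, fast++
slow=3 fast=9: a[fast]=0, fast++
slow=3 fast=10: a[fast]=0, fast++
slow=3 fast=11: a[fast]=0, fast++
slow=3 fast=12: a[fast]=0, fast++

slow=3, fast=13, a=[1, 1, 8, 0, 0, 0, 0, 0, 0, 0, 0, 0, 0, 0]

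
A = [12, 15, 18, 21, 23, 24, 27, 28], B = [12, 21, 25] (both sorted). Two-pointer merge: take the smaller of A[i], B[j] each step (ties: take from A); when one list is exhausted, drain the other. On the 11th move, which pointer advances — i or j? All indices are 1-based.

i=1 j=1: A[i]=12<=B[j]=12 take 12, i++
i=2 j=1: A[i]=15>B[j]=12 take 12, j++
i=2 j=2: A[i]=15<=B[j]=21 take 15, i++
i=3 j=2: A[i]=18<=B[j]=21 take 18, i++
i=4 j=2: A[i]=21<=B[j]=21 take 21, i++
i=5 j=2: A[i]=23>B[j]=21 take 21, j++
i=5 j=3: A[i]=23<=B[j]=25 take 23, i++
i=6 j=3: A[i]=24<=B[j]=25 take 24, i++
i=7 j=3: A[i]=27>B[j]=25 take 25, j++
i=7 j=4: B done, take A[i]=27, i++
i=8 j=4: B done, take A[i]=28, i++

i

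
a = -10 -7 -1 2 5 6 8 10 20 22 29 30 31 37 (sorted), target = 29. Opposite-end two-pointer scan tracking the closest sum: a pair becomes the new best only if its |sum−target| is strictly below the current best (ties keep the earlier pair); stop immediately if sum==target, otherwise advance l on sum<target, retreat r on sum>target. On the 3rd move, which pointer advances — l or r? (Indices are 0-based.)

l

[0,13] -10+37=27 d=2 * → l++
[1,13] -7+37=30 d=1 * → r--
[1,12] -7+31=24 d=5 → l++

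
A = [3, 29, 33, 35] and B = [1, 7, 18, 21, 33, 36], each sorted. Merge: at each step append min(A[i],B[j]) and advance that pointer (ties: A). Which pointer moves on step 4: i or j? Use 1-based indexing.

j

i=1 j=1: A[i]=3>B[j]=1 take 1, j++
i=1 j=2: A[i]=3<=B[j]=7 take 3, i++
i=2 j=2: A[i]=29>B[j]=7 take 7, j++
i=2 j=3: A[i]=29>B[j]=18 take 18, j++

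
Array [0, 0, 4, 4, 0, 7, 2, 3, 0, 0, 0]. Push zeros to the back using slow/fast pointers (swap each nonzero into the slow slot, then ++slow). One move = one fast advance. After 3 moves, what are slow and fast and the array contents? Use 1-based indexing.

slow=2, fast=4, a=[4, 0, 0, 4, 0, 7, 2, 3, 0, 0, 0]

(s=1,f=1) a[fast]=0 → fast++
(s=1,f=2) a[fast]=0 → fast++
(s=1,f=3) a[fast]=4≠0 swap→a[1]=4 → slow++,fast++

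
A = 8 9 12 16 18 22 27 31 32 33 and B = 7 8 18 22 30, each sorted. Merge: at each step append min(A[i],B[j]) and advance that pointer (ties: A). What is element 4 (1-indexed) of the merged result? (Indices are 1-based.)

merged[4] = 9

i=1 j=1: A[i]=8>B[j]=7 take 7, j++
i=1 j=2: A[i]=8<=B[j]=8 take 8, i++
i=2 j=2: A[i]=9>B[j]=8 take 8, j++
i=2 j=3: A[i]=9<=B[j]=18 take 9, i++
i=3 j=3: A[i]=12<=B[j]=18 take 12, i++
i=4 j=3: A[i]=16<=B[j]=18 take 16, i++
i=5 j=3: A[i]=18<=B[j]=18 take 18, i++
i=6 j=3: A[i]=22>B[j]=18 take 18, j++
i=6 j=4: A[i]=22<=B[j]=22 take 22, i++
i=7 j=4: A[i]=27>B[j]=22 take 22, j++
i=7 j=5: A[i]=27<=B[j]=30 take 27, i++
i=8 j=5: A[i]=31>B[j]=30 take 30, j++
i=8 j=6: B done, take A[i]=31, i++
i=9 j=6: B done, take A[i]=32, i++
i=10 j=6: B done, take A[i]=33, i++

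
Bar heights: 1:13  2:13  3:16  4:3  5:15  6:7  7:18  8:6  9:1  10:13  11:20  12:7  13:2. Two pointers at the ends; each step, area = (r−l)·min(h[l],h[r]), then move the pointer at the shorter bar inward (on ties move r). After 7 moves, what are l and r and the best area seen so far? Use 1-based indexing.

l=1 r=13: min(13,2)*12=24 best=24 *, r--
l=1 r=12: min(13,7)*11=77 best=77 *, r--
l=1 r=11: min(13,20)*10=130 best=130 *, l++
l=2 r=11: min(13,20)*9=117 best=130, l++
l=3 r=11: min(16,20)*8=128 best=130, l++
l=4 r=11: min(3,20)*7=21 best=130, l++
l=5 r=11: min(15,20)*6=90 best=130, l++

l=6, r=11, best area=130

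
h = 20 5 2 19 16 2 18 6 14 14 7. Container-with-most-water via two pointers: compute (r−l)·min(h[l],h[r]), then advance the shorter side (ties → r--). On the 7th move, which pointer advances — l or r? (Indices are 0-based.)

r

[0,10] min(20,7)*10=70 best=70 * → r--
[0,9] min(20,14)*9=126 best=126 * → r--
[0,8] min(20,14)*8=112 best=126 → r--
[0,7] min(20,6)*7=42 best=126 → r--
[0,6] min(20,18)*6=108 best=126 → r--
[0,5] min(20,2)*5=10 best=126 → r--
[0,4] min(20,16)*4=64 best=126 → r--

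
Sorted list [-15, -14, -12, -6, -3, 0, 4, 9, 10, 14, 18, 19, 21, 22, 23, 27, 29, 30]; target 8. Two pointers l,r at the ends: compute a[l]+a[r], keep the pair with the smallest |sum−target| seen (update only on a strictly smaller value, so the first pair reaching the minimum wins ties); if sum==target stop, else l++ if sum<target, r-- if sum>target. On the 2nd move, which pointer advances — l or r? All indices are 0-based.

r

[0,17] -15+30=15 d=7 * → r--
[0,16] -15+29=14 d=6 * → r--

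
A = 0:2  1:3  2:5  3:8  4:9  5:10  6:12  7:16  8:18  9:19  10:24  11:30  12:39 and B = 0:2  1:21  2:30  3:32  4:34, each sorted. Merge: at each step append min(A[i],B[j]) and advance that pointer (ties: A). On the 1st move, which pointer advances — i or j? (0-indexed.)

[i=0,j=0] A[i]=2<=B[j]=2 take 2 → i++

i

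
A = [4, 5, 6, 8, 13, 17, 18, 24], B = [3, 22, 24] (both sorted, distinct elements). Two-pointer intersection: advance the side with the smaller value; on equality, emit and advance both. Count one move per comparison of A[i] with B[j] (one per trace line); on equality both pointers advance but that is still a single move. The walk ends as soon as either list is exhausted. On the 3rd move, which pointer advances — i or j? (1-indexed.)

i

i=1 j=1: 4>3, j++
i=1 j=2: 4<22, i++
i=2 j=2: 5<22, i++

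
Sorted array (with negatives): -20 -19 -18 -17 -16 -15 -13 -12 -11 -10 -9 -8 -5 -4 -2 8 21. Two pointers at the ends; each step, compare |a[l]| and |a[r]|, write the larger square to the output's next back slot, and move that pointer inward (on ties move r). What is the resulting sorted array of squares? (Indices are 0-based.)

[4, 16, 25, 64, 64, 81, 100, 121, 144, 169, 225, 256, 289, 324, 361, 400, 441]

l=0 r=16: |-20|<=|21| out[16]=441, r--
l=0 r=15: |-20|>|8| out[15]=400, l++
l=1 r=15: |-19|>|8| out[14]=361, l++
l=2 r=15: |-18|>|8| out[13]=324, l++
l=3 r=15: |-17|>|8| out[12]=289, l++
l=4 r=15: |-16|>|8| out[11]=256, l++
l=5 r=15: |-15|>|8| out[10]=225, l++
l=6 r=15: |-13|>|8| out[9]=169, l++
l=7 r=15: |-12|>|8| out[8]=144, l++
l=8 r=15: |-11|>|8| out[7]=121, l++
l=9 r=15: |-10|>|8| out[6]=100, l++
l=10 r=15: |-9|>|8| out[5]=81, l++
l=11 r=15: |-8|<=|8| out[4]=64, r--
l=11 r=14: |-8|>|-2| out[3]=64, l++
l=12 r=14: |-5|>|-2| out[2]=25, l++
l=13 r=14: |-4|>|-2| out[1]=16, l++
l=14 r=14: |-2|<=|-2| out[0]=4, r--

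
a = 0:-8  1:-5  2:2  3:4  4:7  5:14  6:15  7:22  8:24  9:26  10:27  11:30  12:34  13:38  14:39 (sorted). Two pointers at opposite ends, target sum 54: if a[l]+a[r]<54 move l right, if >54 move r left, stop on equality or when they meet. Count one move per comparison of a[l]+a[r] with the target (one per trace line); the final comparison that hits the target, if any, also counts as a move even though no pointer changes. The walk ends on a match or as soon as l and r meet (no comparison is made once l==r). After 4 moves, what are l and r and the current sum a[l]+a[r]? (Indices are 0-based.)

[0,14] -8+39=31 <54 → l++
[1,14] -5+39=34 <54 → l++
[2,14] 2+39=41 <54 → l++
[3,14] 4+39=43 <54 → l++

l=4, r=14, sum=46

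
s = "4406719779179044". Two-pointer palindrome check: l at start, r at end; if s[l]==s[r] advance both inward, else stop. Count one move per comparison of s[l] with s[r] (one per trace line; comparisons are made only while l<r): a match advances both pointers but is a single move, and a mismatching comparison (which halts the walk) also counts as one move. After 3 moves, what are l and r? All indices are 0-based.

l=0 r=15: '4'=='4', l++,r--
l=1 r=14: '4'=='4', l++,r--
l=2 r=13: '0'=='0', l++,r--

l=3, r=12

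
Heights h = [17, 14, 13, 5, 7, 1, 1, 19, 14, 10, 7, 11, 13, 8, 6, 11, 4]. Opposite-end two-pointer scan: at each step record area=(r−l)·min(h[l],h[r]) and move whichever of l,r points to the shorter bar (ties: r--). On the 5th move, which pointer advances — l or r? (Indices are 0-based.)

[0,16] min(17,4)*16=64 best=64 * → r--
[0,15] min(17,11)*15=165 best=165 * → r--
[0,14] min(17,6)*14=84 best=165 → r--
[0,13] min(17,8)*13=104 best=165 → r--
[0,12] min(17,13)*12=156 best=165 → r--

r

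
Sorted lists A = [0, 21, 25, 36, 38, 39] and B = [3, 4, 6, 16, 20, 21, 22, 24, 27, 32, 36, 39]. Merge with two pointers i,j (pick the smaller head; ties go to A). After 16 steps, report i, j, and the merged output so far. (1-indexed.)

i=6, j=12, merged so far=[0, 3, 4, 6, 16, 20, 21, 21, 22, 24, 25, 27, 32, 36, 36, 38]

i=1 j=1: A[i]=0<=B[j]=3 take 0, i++
i=2 j=1: A[i]=21>B[j]=3 take 3, j++
i=2 j=2: A[i]=21>B[j]=4 take 4, j++
i=2 j=3: A[i]=21>B[j]=6 take 6, j++
i=2 j=4: A[i]=21>B[j]=16 take 16, j++
i=2 j=5: A[i]=21>B[j]=20 take 20, j++
i=2 j=6: A[i]=21<=B[j]=21 take 21, i++
i=3 j=6: A[i]=25>B[j]=21 take 21, j++
i=3 j=7: A[i]=25>B[j]=22 take 22, j++
i=3 j=8: A[i]=25>B[j]=24 take 24, j++
i=3 j=9: A[i]=25<=B[j]=27 take 25, i++
i=4 j=9: A[i]=36>B[j]=27 take 27, j++
i=4 j=10: A[i]=36>B[j]=32 take 32, j++
i=4 j=11: A[i]=36<=B[j]=36 take 36, i++
i=5 j=11: A[i]=38>B[j]=36 take 36, j++
i=5 j=12: A[i]=38<=B[j]=39 take 38, i++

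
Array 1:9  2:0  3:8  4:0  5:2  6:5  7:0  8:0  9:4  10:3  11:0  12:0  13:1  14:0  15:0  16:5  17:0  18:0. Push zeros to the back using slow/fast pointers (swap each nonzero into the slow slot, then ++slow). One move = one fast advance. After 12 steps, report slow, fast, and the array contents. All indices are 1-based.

slow=7, fast=13, a=[9, 8, 2, 5, 4, 3, 0, 0, 0, 0, 0, 0, 1, 0, 0, 5, 0, 0]

(s=1,f=1) a[fast]=9≠0 swap→a[1]=9 → slow++,fast++
(s=2,f=2) a[fast]=0 → fast++
(s=2,f=3) a[fast]=8≠0 swap→a[2]=8 → slow++,fast++
(s=3,f=4) a[fast]=0 → fast++
(s=3,f=5) a[fast]=2≠0 swap→a[3]=2 → slow++,fast++
(s=4,f=6) a[fast]=5≠0 swap→a[4]=5 → slow++,fast++
(s=5,f=7) a[fast]=0 → fast++
(s=5,f=8) a[fast]=0 → fast++
(s=5,f=9) a[fast]=4≠0 swap→a[5]=4 → slow++,fast++
(s=6,f=10) a[fast]=3≠0 swap→a[6]=3 → slow++,fast++
(s=7,f=11) a[fast]=0 → fast++
(s=7,f=12) a[fast]=0 → fast++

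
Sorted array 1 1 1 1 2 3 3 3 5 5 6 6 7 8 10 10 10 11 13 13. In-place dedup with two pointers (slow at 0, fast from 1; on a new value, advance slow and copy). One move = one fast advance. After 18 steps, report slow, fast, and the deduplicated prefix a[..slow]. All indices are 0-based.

slow=9, fast=19, prefix=[1, 2, 3, 5, 6, 7, 8, 10, 11, 13]

slow=0 fast=1: a[fast]=1=a[slow] dup, fast++
slow=0 fast=2: a[fast]=1=a[slow] dup, fast++
slow=0 fast=3: a[fast]=1=a[slow] dup, fast++
slow=0 fast=4: a[fast]=2≠a[slow]=1 write a[1]=2, slow++,fast++
slow=1 fast=5: a[fast]=3≠a[slow]=2 write a[2]=3, slow++,fast++
slow=2 fast=6: a[fast]=3=a[slow] dup, fast++
slow=2 fast=7: a[fast]=3=a[slow] dup, fast++
slow=2 fast=8: a[fast]=5≠a[slow]=3 write a[3]=5, slow++,fast++
slow=3 fast=9: a[fast]=5=a[slow] dup, fast++
slow=3 fast=10: a[fast]=6≠a[slow]=5 write a[4]=6, slow++,fast++
slow=4 fast=11: a[fast]=6=a[slow] dup, fast++
slow=4 fast=12: a[fast]=7≠a[slow]=6 write a[5]=7, slow++,fast++
slow=5 fast=13: a[fast]=8≠a[slow]=7 write a[6]=8, slow++,fast++
slow=6 fast=14: a[fast]=10≠a[slow]=8 write a[7]=10, slow++,fast++
slow=7 fast=15: a[fast]=10=a[slow] dup, fast++
slow=7 fast=16: a[fast]=10=a[slow] dup, fast++
slow=7 fast=17: a[fast]=11≠a[slow]=10 write a[8]=11, slow++,fast++
slow=8 fast=18: a[fast]=13≠a[slow]=11 write a[9]=13, slow++,fast++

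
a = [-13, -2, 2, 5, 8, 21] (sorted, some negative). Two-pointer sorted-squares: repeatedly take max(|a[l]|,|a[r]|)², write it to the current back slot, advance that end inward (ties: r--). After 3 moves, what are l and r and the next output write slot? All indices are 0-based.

l=1, r=3, next write slot=2

[0,5] |-13|<=|21| out[5]=441 → r--
[0,4] |-13|>|8| out[4]=169 → l++
[1,4] |-2|<=|8| out[3]=64 → r--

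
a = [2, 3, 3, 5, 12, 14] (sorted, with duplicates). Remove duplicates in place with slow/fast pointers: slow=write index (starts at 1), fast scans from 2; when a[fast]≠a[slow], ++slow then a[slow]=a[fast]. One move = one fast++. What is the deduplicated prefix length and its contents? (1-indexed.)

(s=1,f=2) a[fast]=3≠a[slow]=2 write a[2]=3 → slow++,fast++
(s=2,f=3) a[fast]=3=a[slow] dup → fast++
(s=2,f=4) a[fast]=5≠a[slow]=3 write a[3]=5 → slow++,fast++
(s=3,f=5) a[fast]=12≠a[slow]=5 write a[4]=12 → slow++,fast++
(s=4,f=6) a[fast]=14≠a[slow]=12 write a[5]=14 → slow++,fast++

length 5; prefix = [2, 3, 5, 12, 14]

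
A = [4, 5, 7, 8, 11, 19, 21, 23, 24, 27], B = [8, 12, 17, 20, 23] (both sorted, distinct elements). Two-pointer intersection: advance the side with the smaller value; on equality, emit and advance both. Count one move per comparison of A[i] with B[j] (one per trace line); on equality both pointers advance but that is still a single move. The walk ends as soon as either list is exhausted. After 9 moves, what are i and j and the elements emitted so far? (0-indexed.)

i=0 j=0: 4<8, i++
i=1 j=0: 5<8, i++
i=2 j=0: 7<8, i++
i=3 j=0: 8==8 emit, i++,j++
i=4 j=1: 11<12, i++
i=5 j=1: 19>12, j++
i=5 j=2: 19>17, j++
i=5 j=3: 19<20, i++
i=6 j=3: 21>20, j++

i=6, j=4, emitted=[8]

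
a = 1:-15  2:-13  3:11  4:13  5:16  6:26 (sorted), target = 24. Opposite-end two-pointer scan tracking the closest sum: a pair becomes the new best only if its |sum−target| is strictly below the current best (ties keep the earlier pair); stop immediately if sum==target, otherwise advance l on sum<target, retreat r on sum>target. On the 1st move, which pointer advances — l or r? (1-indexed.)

l

[1,6] -15+26=11 d=13 * → l++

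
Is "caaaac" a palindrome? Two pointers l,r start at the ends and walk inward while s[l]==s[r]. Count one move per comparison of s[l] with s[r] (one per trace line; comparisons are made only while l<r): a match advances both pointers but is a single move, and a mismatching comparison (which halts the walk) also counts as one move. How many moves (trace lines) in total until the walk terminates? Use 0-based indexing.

[0,5] 'c'=='c' → l++,r--
[1,4] 'a'=='a' → l++,r--
[2,3] 'a'=='a' → l++,r--

3 moves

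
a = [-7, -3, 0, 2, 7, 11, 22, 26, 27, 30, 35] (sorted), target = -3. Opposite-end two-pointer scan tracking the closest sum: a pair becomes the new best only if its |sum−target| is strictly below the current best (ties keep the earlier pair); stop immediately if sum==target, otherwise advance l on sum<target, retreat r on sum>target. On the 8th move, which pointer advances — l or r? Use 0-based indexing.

[0,10] -7+35=28 d=31 * → r--
[0,9] -7+30=23 d=26 * → r--
[0,8] -7+27=20 d=23 * → r--
[0,7] -7+26=19 d=22 * → r--
[0,6] -7+22=15 d=18 * → r--
[0,5] -7+11=4 d=7 * → r--
[0,4] -7+7=0 d=3 * → r--
[0,3] -7+2=-5 d=2 * → l++

l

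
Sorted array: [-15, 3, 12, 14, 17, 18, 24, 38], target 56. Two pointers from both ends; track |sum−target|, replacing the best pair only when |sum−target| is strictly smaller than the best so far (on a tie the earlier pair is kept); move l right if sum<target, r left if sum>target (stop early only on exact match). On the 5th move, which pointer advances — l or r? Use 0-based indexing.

[0,7] -15+38=23 d=33 * → l++
[1,7] 3+38=41 d=15 * → l++
[2,7] 12+38=50 d=6 * → l++
[3,7] 14+38=52 d=4 * → l++
[4,7] 17+38=55 d=1 * → l++

l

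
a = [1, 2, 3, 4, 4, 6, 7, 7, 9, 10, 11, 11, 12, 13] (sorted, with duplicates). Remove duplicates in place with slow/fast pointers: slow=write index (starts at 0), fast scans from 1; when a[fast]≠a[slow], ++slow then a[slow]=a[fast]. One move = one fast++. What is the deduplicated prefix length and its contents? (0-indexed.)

(s=0,f=1) a[fast]=2≠a[slow]=1 write a[1]=2 → slow++,fast++
(s=1,f=2) a[fast]=3≠a[slow]=2 write a[2]=3 → slow++,fast++
(s=2,f=3) a[fast]=4≠a[slow]=3 write a[3]=4 → slow++,fast++
(s=3,f=4) a[fast]=4=a[slow] dup → fast++
(s=3,f=5) a[fast]=6≠a[slow]=4 write a[4]=6 → slow++,fast++
(s=4,f=6) a[fast]=7≠a[slow]=6 write a[5]=7 → slow++,fast++
(s=5,f=7) a[fast]=7=a[slow] dup → fast++
(s=5,f=8) a[fast]=9≠a[slow]=7 write a[6]=9 → slow++,fast++
(s=6,f=9) a[fast]=10≠a[slow]=9 write a[7]=10 → slow++,fast++
(s=7,f=10) a[fast]=11≠a[slow]=10 write a[8]=11 → slow++,fast++
(s=8,f=11) a[fast]=11=a[slow] dup → fast++
(s=8,f=12) a[fast]=12≠a[slow]=11 write a[9]=12 → slow++,fast++
(s=9,f=13) a[fast]=13≠a[slow]=12 write a[10]=13 → slow++,fast++

length 11; prefix = [1, 2, 3, 4, 6, 7, 9, 10, 11, 12, 13]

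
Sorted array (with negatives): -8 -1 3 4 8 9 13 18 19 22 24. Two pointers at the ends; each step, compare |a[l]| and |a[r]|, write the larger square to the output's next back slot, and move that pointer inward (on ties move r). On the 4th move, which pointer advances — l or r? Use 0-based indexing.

l=0 r=10: |-8|<=|24| out[10]=576, r--
l=0 r=9: |-8|<=|22| out[9]=484, r--
l=0 r=8: |-8|<=|19| out[8]=361, r--
l=0 r=7: |-8|<=|18| out[7]=324, r--

r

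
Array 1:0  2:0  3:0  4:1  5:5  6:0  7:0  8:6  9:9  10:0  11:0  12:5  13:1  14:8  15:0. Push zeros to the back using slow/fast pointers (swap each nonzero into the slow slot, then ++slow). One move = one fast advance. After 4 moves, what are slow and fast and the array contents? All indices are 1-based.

slow=1 fast=1: a[fast]=0, fast++
slow=1 fast=2: a[fast]=0, fast++
slow=1 fast=3: a[fast]=0, fast++
slow=1 fast=4: a[fast]=1≠0 swap→a[1]=1, slow++,fast++

slow=2, fast=5, a=[1, 0, 0, 0, 5, 0, 0, 6, 9, 0, 0, 5, 1, 8, 0]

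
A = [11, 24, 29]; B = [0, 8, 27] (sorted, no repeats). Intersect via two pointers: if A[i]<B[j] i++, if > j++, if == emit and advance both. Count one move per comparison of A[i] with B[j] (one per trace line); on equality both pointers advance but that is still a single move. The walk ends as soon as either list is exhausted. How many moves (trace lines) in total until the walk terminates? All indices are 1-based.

5 moves

i=1 j=1: 11>0, j++
i=1 j=2: 11>8, j++
i=1 j=3: 11<27, i++
i=2 j=3: 24<27, i++
i=3 j=3: 29>27, j++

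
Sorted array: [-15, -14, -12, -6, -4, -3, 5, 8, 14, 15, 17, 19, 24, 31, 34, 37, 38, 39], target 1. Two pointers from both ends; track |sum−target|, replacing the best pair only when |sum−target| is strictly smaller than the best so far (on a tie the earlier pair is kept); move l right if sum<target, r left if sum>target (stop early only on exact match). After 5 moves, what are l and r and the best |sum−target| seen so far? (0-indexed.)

[0,17] -15+39=24 d=23 * → r--
[0,16] -15+38=23 d=22 * → r--
[0,15] -15+37=22 d=21 * → r--
[0,14] -15+34=19 d=18 * → r--
[0,13] -15+31=16 d=15 * → r--

l=0, r=12, best |Δ|=15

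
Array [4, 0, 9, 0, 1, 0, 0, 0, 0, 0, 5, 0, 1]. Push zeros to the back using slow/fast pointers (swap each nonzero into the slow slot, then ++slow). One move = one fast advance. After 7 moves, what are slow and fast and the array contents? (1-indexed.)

slow=4, fast=8, a=[4, 9, 1, 0, 0, 0, 0, 0, 0, 0, 5, 0, 1]

(s=1,f=1) a[fast]=4≠0 swap→a[1]=4 → slow++,fast++
(s=2,f=2) a[fast]=0 → fast++
(s=2,f=3) a[fast]=9≠0 swap→a[2]=9 → slow++,fast++
(s=3,f=4) a[fast]=0 → fast++
(s=3,f=5) a[fast]=1≠0 swap→a[3]=1 → slow++,fast++
(s=4,f=6) a[fast]=0 → fast++
(s=4,f=7) a[fast]=0 → fast++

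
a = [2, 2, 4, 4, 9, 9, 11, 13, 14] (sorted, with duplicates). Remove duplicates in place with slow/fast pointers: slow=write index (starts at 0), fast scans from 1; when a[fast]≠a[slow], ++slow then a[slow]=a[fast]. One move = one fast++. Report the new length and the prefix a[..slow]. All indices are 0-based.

length 6; prefix = [2, 4, 9, 11, 13, 14]

slow=0 fast=1: a[fast]=2=a[slow] dup, fast++
slow=0 fast=2: a[fast]=4≠a[slow]=2 write a[1]=4, slow++,fast++
slow=1 fast=3: a[fast]=4=a[slow] dup, fast++
slow=1 fast=4: a[fast]=9≠a[slow]=4 write a[2]=9, slow++,fast++
slow=2 fast=5: a[fast]=9=a[slow] dup, fast++
slow=2 fast=6: a[fast]=11≠a[slow]=9 write a[3]=11, slow++,fast++
slow=3 fast=7: a[fast]=13≠a[slow]=11 write a[4]=13, slow++,fast++
slow=4 fast=8: a[fast]=14≠a[slow]=13 write a[5]=14, slow++,fast++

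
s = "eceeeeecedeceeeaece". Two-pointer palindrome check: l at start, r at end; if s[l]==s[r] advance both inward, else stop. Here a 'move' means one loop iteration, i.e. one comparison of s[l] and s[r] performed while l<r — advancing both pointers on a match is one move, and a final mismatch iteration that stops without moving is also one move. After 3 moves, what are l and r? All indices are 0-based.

l=0 r=18: 'e'=='e', l++,r--
l=1 r=17: 'c'=='c', l++,r--
l=2 r=16: 'e'=='e', l++,r--

l=3, r=15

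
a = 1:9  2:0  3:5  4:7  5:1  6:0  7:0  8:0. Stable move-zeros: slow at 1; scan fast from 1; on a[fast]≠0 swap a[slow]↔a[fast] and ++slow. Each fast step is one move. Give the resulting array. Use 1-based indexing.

(s=1,f=1) a[fast]=9≠0 swap→a[1]=9 → slow++,fast++
(s=2,f=2) a[fast]=0 → fast++
(s=2,f=3) a[fast]=5≠0 swap→a[2]=5 → slow++,fast++
(s=3,f=4) a[fast]=7≠0 swap→a[3]=7 → slow++,fast++
(s=4,f=5) a[fast]=1≠0 swap→a[4]=1 → slow++,fast++
(s=5,f=6) a[fast]=0 → fast++
(s=5,f=7) a[fast]=0 → fast++
(s=5,f=8) a[fast]=0 → fast++

[9, 5, 7, 1, 0, 0, 0, 0]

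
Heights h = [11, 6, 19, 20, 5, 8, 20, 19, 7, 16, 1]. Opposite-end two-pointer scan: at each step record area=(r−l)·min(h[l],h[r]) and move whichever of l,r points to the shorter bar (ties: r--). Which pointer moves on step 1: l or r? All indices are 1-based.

[1,11] min(11,1)*10=10 best=10 * → r--

r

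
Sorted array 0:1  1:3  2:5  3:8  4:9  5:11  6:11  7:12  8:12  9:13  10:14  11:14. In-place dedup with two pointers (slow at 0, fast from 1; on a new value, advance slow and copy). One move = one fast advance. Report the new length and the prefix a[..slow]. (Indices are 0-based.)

slow=0 fast=1: a[fast]=3≠a[slow]=1 write a[1]=3, slow++,fast++
slow=1 fast=2: a[fast]=5≠a[slow]=3 write a[2]=5, slow++,fast++
slow=2 fast=3: a[fast]=8≠a[slow]=5 write a[3]=8, slow++,fast++
slow=3 fast=4: a[fast]=9≠a[slow]=8 write a[4]=9, slow++,fast++
slow=4 fast=5: a[fast]=11≠a[slow]=9 write a[5]=11, slow++,fast++
slow=5 fast=6: a[fast]=11=a[slow] dup, fast++
slow=5 fast=7: a[fast]=12≠a[slow]=11 write a[6]=12, slow++,fast++
slow=6 fast=8: a[fast]=12=a[slow] dup, fast++
slow=6 fast=9: a[fast]=13≠a[slow]=12 write a[7]=13, slow++,fast++
slow=7 fast=10: a[fast]=14≠a[slow]=13 write a[8]=14, slow++,fast++
slow=8 fast=11: a[fast]=14=a[slow] dup, fast++

length 9; prefix = [1, 3, 5, 8, 9, 11, 12, 13, 14]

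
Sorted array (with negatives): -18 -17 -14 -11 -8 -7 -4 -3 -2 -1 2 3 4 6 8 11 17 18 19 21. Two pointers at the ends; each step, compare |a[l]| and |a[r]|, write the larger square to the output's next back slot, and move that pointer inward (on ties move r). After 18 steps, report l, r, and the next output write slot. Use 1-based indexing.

l=9, r=10, next write slot=2

l=1 r=20: |-18|<=|21| out[20]=441, r--
l=1 r=19: |-18|<=|19| out[19]=361, r--
l=1 r=18: |-18|<=|18| out[18]=324, r--
l=1 r=17: |-18|>|17| out[17]=324, l++
l=2 r=17: |-17|<=|17| out[16]=289, r--
l=2 r=16: |-17|>|11| out[15]=289, l++
l=3 r=16: |-14|>|11| out[14]=196, l++
l=4 r=16: |-11|<=|11| out[13]=121, r--
l=4 r=15: |-11|>|8| out[12]=121, l++
l=5 r=15: |-8|<=|8| out[11]=64, r--
l=5 r=14: |-8|>|6| out[10]=64, l++
l=6 r=14: |-7|>|6| out[9]=49, l++
l=7 r=14: |-4|<=|6| out[8]=36, r--
l=7 r=13: |-4|<=|4| out[7]=16, r--
l=7 r=12: |-4|>|3| out[6]=16, l++
l=8 r=12: |-3|<=|3| out[5]=9, r--
l=8 r=11: |-3|>|2| out[4]=9, l++
l=9 r=11: |-2|<=|2| out[3]=4, r--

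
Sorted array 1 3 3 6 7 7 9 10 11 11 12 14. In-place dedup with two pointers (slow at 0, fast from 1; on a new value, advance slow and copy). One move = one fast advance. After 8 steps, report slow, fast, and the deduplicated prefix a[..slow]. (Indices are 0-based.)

slow=0 fast=1: a[fast]=3≠a[slow]=1 write a[1]=3, slow++,fast++
slow=1 fast=2: a[fast]=3=a[slow] dup, fast++
slow=1 fast=3: a[fast]=6≠a[slow]=3 write a[2]=6, slow++,fast++
slow=2 fast=4: a[fast]=7≠a[slow]=6 write a[3]=7, slow++,fast++
slow=3 fast=5: a[fast]=7=a[slow] dup, fast++
slow=3 fast=6: a[fast]=9≠a[slow]=7 write a[4]=9, slow++,fast++
slow=4 fast=7: a[fast]=10≠a[slow]=9 write a[5]=10, slow++,fast++
slow=5 fast=8: a[fast]=11≠a[slow]=10 write a[6]=11, slow++,fast++

slow=6, fast=9, prefix=[1, 3, 6, 7, 9, 10, 11]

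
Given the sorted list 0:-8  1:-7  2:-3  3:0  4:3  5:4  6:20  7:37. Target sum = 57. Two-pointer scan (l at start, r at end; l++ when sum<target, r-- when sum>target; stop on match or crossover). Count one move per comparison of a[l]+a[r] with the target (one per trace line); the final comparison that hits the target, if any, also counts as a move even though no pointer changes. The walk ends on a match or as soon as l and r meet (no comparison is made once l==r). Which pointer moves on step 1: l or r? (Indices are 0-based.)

l

[0,7] -8+37=29 <57 → l++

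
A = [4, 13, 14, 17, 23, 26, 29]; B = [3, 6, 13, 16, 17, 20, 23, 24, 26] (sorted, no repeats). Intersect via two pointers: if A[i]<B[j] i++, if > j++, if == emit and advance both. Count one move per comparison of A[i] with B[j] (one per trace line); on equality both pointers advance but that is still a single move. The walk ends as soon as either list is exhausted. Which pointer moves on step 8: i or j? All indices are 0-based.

[i=0,j=0] 4>3 → j++
[i=0,j=1] 4<6 → i++
[i=1,j=1] 13>6 → j++
[i=1,j=2] 13==13 emit → i++,j++
[i=2,j=3] 14<16 → i++
[i=3,j=3] 17>16 → j++
[i=3,j=4] 17==17 emit → i++,j++
[i=4,j=5] 23>20 → j++

j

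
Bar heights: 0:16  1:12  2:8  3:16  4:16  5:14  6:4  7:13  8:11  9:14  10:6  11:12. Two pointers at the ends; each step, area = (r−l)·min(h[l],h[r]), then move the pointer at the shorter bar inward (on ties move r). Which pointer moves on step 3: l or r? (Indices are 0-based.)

[0,11] min(16,12)*11=132 best=132 * → r--
[0,10] min(16,6)*10=60 best=132 → r--
[0,9] min(16,14)*9=126 best=132 → r--

r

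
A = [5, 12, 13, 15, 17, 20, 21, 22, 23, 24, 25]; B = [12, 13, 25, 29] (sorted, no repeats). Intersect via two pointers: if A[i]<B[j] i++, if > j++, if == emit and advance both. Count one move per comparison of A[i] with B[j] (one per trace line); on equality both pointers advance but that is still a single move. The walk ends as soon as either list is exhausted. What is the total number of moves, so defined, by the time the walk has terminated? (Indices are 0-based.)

11 moves

[i=0,j=0] 5<12 → i++
[i=1,j=0] 12==12 emit → i++,j++
[i=2,j=1] 13==13 emit → i++,j++
[i=3,j=2] 15<25 → i++
[i=4,j=2] 17<25 → i++
[i=5,j=2] 20<25 → i++
[i=6,j=2] 21<25 → i++
[i=7,j=2] 22<25 → i++
[i=8,j=2] 23<25 → i++
[i=9,j=2] 24<25 → i++
[i=10,j=2] 25==25 emit → i++,j++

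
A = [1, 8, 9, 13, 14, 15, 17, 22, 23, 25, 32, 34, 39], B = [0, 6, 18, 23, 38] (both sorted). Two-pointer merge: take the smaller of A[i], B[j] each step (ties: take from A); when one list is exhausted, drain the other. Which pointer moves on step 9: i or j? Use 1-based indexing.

i=1 j=1: A[i]=1>B[j]=0 take 0, j++
i=1 j=2: A[i]=1<=B[j]=6 take 1, i++
i=2 j=2: A[i]=8>B[j]=6 take 6, j++
i=2 j=3: A[i]=8<=B[j]=18 take 8, i++
i=3 j=3: A[i]=9<=B[j]=18 take 9, i++
i=4 j=3: A[i]=13<=B[j]=18 take 13, i++
i=5 j=3: A[i]=14<=B[j]=18 take 14, i++
i=6 j=3: A[i]=15<=B[j]=18 take 15, i++
i=7 j=3: A[i]=17<=B[j]=18 take 17, i++

i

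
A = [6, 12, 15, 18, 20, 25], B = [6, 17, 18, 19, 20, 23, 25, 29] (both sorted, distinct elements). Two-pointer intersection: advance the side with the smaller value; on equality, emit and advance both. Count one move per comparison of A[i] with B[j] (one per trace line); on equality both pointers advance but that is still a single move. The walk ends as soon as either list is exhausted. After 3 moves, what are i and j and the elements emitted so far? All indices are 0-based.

i=3, j=1, emitted=[6]

[i=0,j=0] 6==6 emit → i++,j++
[i=1,j=1] 12<17 → i++
[i=2,j=1] 15<17 → i++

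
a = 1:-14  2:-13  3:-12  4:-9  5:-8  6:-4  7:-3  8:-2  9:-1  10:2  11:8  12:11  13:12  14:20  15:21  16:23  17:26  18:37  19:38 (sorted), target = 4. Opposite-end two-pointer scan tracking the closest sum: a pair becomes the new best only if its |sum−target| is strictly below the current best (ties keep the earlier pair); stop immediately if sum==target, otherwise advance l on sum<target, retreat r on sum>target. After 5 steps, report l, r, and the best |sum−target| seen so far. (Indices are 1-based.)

l=1 r=19: -14+38=24 d=20 *, r--
l=1 r=18: -14+37=23 d=19 *, r--
l=1 r=17: -14+26=12 d=8 *, r--
l=1 r=16: -14+23=9 d=5 *, r--
l=1 r=15: -14+21=7 d=3 *, r--

l=1, r=14, best |Δ|=3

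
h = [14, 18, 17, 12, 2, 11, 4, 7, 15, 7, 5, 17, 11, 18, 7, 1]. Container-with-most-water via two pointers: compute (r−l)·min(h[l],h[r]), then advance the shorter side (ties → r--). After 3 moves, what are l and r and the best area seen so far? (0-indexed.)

l=0 r=15: min(14,1)*15=15 best=15 *, r--
l=0 r=14: min(14,7)*14=98 best=98 *, r--
l=0 r=13: min(14,18)*13=182 best=182 *, l++

l=1, r=13, best area=182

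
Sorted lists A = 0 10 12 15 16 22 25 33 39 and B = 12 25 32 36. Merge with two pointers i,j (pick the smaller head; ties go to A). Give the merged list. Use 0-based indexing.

[i=0,j=0] A[i]=0<=B[j]=12 take 0 → i++
[i=1,j=0] A[i]=10<=B[j]=12 take 10 → i++
[i=2,j=0] A[i]=12<=B[j]=12 take 12 → i++
[i=3,j=0] A[i]=15>B[j]=12 take 12 → j++
[i=3,j=1] A[i]=15<=B[j]=25 take 15 → i++
[i=4,j=1] A[i]=16<=B[j]=25 take 16 → i++
[i=5,j=1] A[i]=22<=B[j]=25 take 22 → i++
[i=6,j=1] A[i]=25<=B[j]=25 take 25 → i++
[i=7,j=1] A[i]=33>B[j]=25 take 25 → j++
[i=7,j=2] A[i]=33>B[j]=32 take 32 → j++
[i=7,j=3] A[i]=33<=B[j]=36 take 33 → i++
[i=8,j=3] A[i]=39>B[j]=36 take 36 → j++
[i=8,j=4] B done, take A[i]=39 → i++

[0, 10, 12, 12, 15, 16, 22, 25, 25, 32, 33, 36, 39]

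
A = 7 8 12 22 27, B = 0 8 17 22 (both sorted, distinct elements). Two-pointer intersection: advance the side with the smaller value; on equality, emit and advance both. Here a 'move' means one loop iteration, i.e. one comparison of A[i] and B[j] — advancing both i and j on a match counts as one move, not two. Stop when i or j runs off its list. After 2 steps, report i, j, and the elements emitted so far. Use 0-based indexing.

[i=0,j=0] 7>0 → j++
[i=0,j=1] 7<8 → i++

i=1, j=1, emitted=[]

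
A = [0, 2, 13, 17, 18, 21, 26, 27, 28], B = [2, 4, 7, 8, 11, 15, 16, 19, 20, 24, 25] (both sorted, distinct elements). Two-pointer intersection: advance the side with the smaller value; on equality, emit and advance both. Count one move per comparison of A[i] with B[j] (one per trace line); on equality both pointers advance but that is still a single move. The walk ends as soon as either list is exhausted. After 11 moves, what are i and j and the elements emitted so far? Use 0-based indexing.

i=0 j=0: 0<2, i++
i=1 j=0: 2==2 emit, i++,j++
i=2 j=1: 13>4, j++
i=2 j=2: 13>7, j++
i=2 j=3: 13>8, j++
i=2 j=4: 13>11, j++
i=2 j=5: 13<15, i++
i=3 j=5: 17>15, j++
i=3 j=6: 17>16, j++
i=3 j=7: 17<19, i++
i=4 j=7: 18<19, i++

i=5, j=7, emitted=[2]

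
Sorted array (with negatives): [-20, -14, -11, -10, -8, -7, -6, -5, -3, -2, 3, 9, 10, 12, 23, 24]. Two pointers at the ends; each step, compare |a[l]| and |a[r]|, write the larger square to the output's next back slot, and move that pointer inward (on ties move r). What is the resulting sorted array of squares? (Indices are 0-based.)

[4, 9, 9, 25, 36, 49, 64, 81, 100, 100, 121, 144, 196, 400, 529, 576]

[0,15] |-20|<=|24| out[15]=576 → r--
[0,14] |-20|<=|23| out[14]=529 → r--
[0,13] |-20|>|12| out[13]=400 → l++
[1,13] |-14|>|12| out[12]=196 → l++
[2,13] |-11|<=|12| out[11]=144 → r--
[2,12] |-11|>|10| out[10]=121 → l++
[3,12] |-10|<=|10| out[9]=100 → r--
[3,11] |-10|>|9| out[8]=100 → l++
[4,11] |-8|<=|9| out[7]=81 → r--
[4,10] |-8|>|3| out[6]=64 → l++
[5,10] |-7|>|3| out[5]=49 → l++
[6,10] |-6|>|3| out[4]=36 → l++
[7,10] |-5|>|3| out[3]=25 → l++
[8,10] |-3|<=|3| out[2]=9 → r--
[8,9] |-3|>|-2| out[1]=9 → l++
[9,9] |-2|<=|-2| out[0]=4 → r--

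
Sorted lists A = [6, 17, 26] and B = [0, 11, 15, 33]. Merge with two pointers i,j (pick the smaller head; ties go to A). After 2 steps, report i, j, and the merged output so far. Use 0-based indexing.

i=0 j=0: A[i]=6>B[j]=0 take 0, j++
i=0 j=1: A[i]=6<=B[j]=11 take 6, i++

i=1, j=1, merged so far=[0, 6]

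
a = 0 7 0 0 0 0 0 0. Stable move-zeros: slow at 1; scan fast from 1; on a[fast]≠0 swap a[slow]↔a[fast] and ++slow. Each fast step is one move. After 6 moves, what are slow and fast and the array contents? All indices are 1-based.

slow=1 fast=1: a[fast]=0, fast++
slow=1 fast=2: a[fast]=7≠0 swap→a[1]=7, slow++,fast++
slow=2 fast=3: a[fast]=0, fast++
slow=2 fast=4: a[fast]=0, fast++
slow=2 fast=5: a[fast]=0, fast++
slow=2 fast=6: a[fast]=0, fast++

slow=2, fast=7, a=[7, 0, 0, 0, 0, 0, 0, 0]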